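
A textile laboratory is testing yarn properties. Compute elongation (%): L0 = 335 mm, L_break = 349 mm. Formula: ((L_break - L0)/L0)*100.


Formula: Elongation (%) = ((L_break - L0) / L0) * 100
Step 1: Extension = 349 - 335 = 14 mm
Step 2: Elongation = (14 / 335) * 100
Step 3: Elongation = 0.041791 * 100 = 4.1791% ≈ 4.2%

4.2%


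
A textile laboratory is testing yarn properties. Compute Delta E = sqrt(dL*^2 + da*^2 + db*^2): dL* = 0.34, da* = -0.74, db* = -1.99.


Formula: Delta E = sqrt(dL*^2 + da*^2 + db*^2)
Step 1: dL*^2 = 0.34^2 = 0.1156
Step 2: da*^2 = (-0.74)^2 = 0.5476
Step 3: db*^2 = (-1.99)^2 = 3.9601
Step 4: Sum = 0.1156 + 0.5476 + 3.9601 = 4.6233
Step 5: Delta E = sqrt(4.6233) = 2.15

2.15 Delta E


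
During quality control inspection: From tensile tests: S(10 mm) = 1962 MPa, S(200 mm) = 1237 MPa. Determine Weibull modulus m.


Formula: m = ln(L1/L2) / ln(S2/S1)
Step 1: ln(L1/L2) = ln(10/200) = -2.99573
Step 2: S2/S1 = 1237/1962 = 0.63048
Step 3: ln(S2/S1) = ln(0.63048) = -0.46127
Step 4: m = -2.99573 / -0.46127 = 6.49

6.49 (Weibull m)


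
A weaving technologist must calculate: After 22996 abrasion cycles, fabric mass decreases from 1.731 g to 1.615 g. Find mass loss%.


Formula: Mass loss% = ((m_before - m_after) / m_before) * 100
Step 1: Mass loss = 1.731 - 1.615 = 0.116 g
Step 2: Ratio = 0.116 / 1.731 = 0.0670133
Step 3: Mass loss% = 0.0670133 * 100 = 6.70133% ≈ 6.70%

6.70%


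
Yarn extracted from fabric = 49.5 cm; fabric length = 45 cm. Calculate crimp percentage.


Formula: Crimp% = ((L_yarn - L_fabric) / L_fabric) * 100
Step 1: Extension = 49.5 - 45 = 4.5 cm
Step 2: Crimp% = (4.5 / 45) * 100
Step 3: Crimp% = 0.1 * 100 = 10.0%

10.0%


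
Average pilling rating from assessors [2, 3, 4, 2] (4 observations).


Formula: Mean = sum / count
Sum = 2 + 3 + 4 + 2 = 11
Mean = 11 / 4 = 2.8

2.8


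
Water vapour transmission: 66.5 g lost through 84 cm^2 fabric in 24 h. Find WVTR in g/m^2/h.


Formula: WVTR = mass_loss / (area * time)
Step 1: Convert area: 84 cm^2 = 0.0084 m^2
Step 2: WVTR = 66.5 g / (0.0084 m^2 * 24 h)
Step 3: WVTR = 66.5 / 0.2016 = 329.9 g/m^2/h

329.9 g/m^2/h


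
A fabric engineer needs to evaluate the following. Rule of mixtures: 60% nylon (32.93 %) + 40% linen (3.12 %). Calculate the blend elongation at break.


Formula: Blend property = (fraction_A * property_A) + (fraction_B * property_B)
Step 1: Contribution A = 60/100 * 32.93 % = 19.758 %
Step 2: Contribution B = 40/100 * 3.12 % = 1.248 %
Step 3: Blend elongation at break = 19.758 + 1.248 = 21.006 %

21.006 %


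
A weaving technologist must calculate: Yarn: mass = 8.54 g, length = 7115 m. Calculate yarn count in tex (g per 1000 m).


Formula: Tex = (mass_g / length_m) * 1000
Substituting: Tex = (8.54 / 7115) * 1000
Intermediate: 8.54 / 7115 = 0.00120028 g/m
Tex = 0.00120028 * 1000 = 1.20 tex

1.20 tex


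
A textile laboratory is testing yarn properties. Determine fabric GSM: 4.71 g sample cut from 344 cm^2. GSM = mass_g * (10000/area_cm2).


Formula: GSM = mass_g / area_m2
Step 1: Convert area: 344 cm^2 = 344 / 10000 = 0.0344 m^2
Step 2: GSM = 4.71 g / 0.0344 m^2 = 136.9 g/m^2

136.9 g/m^2


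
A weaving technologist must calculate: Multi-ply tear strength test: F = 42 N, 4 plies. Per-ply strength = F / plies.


Formula: Per-ply strength = Total force / Number of plies
Per-ply = 42 N / 4
Per-ply = 10.5 N

10.5 N


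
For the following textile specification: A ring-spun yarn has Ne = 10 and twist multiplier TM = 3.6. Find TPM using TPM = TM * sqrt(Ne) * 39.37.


Formula: TPM = TM * sqrt(Ne) * 39.37
Step 1: sqrt(Ne) = sqrt(10) = 3.1623
Step 2: TM * sqrt(Ne) = 3.6 * 3.1623 = 11.3843
Step 3: TPM = 11.3843 * 39.37 = 448 twists/m

448 twists/m


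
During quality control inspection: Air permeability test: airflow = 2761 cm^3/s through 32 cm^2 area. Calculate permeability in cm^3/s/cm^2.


Formula: Air Permeability = Airflow / Test Area
AP = 2761 cm^3/s / 32 cm^2
AP = 86.3 cm^3/s/cm^2

86.3 cm^3/s/cm^2


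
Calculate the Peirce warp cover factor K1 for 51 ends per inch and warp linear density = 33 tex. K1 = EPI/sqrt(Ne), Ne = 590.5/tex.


Formula: K1 = EPI / sqrt(Ne), with Ne = 590.5 / tex_warp
Step 1: Ne = 590.5 / 33 = 17.894
Step 2: sqrt(Ne) = sqrt(17.894) = 4.2301
Step 3: K1 = 51 / 4.2301 = 12.1

12.1


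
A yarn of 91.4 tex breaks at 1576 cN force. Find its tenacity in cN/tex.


Formula: Tenacity = Breaking force / Linear density
Tenacity = 1576 cN / 91.4 tex
Tenacity = 17.24 cN/tex

17.24 cN/tex


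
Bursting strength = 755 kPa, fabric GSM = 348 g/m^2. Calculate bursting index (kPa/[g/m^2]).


Formula: Bursting Index = Bursting Strength / Fabric GSM
BI = 755 kPa / 348 g/m^2
BI = 2.170 kPa/(g/m^2)

2.170 kPa/(g/m^2)


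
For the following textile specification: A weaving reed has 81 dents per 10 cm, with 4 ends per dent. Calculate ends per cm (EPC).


Formula: EPC = (dents per 10 cm * ends per dent) / 10
Step 1: Total ends per 10 cm = 81 * 4 = 324
Step 2: EPC = 324 / 10 = 32.4 ends/cm

32.4 ends/cm


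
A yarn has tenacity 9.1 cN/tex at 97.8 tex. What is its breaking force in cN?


Formula: Breaking force = Tenacity * Linear density
F = 9.1 cN/tex * 97.8 tex
F = 889.98 cN

889.98 cN


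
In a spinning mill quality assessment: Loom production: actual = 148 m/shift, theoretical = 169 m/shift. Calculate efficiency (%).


Formula: Efficiency% = (Actual output / Theoretical output) * 100
Efficiency% = (148 / 169) * 100
Efficiency% = 0.87574 * 100 = 87.574% ≈ 87.6%

87.6%


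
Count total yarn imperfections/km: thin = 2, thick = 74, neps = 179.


Formula: Total = thin places + thick places + neps
Total = 2 + 74 + 179
Total = 255 imperfections/km

255 imperfections/km


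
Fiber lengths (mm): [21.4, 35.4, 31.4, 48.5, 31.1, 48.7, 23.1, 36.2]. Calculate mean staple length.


Formula: Mean = sum of lengths / count
Sum = 21.4 + 35.4 + 31.4 + 48.5 + 31.1 + 48.7 + 23.1 + 36.2
Sum = 275.8 mm
Mean = 275.8 / 8 = 34.48 mm

34.48 mm


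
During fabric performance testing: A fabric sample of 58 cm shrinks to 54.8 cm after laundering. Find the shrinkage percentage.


Formula: Shrinkage% = ((L_before - L_after) / L_before) * 100
Step 1: Shrinkage = 58 - 54.8 = 3.2 cm
Step 2: Shrinkage% = (3.2 / 58) * 100
Step 3: Shrinkage% = 0.055172 * 100 = 5.5172% ≈ 5.5%

5.5%


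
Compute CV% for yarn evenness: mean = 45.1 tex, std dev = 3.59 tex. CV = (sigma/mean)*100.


Formula: CV% = (standard deviation / mean) * 100
Step 1: Ratio = 3.59 / 45.1 = 0.079601
Step 2: CV% = 0.079601 * 100 = 7.9601% ≈ 8.0%

8.0%


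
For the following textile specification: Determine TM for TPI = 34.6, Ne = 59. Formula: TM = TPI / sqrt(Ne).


Formula: TM = TPI / sqrt(Ne)
Step 1: sqrt(Ne) = sqrt(59) = 7.6811
Step 2: TM = 34.6 / 7.6811 = 4.50

4.50 TM


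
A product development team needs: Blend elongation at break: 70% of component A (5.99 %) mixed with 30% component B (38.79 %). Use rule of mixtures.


Formula: Blend property = (fraction_A * property_A) + (fraction_B * property_B)
Step 1: Contribution A = 70/100 * 5.99 % = 4.193 %
Step 2: Contribution B = 30/100 * 38.79 % = 11.637 %
Step 3: Blend elongation at break = 4.193 + 11.637 = 15.83 %

15.83 %


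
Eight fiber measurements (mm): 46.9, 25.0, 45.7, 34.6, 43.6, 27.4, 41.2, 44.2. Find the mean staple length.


Formula: Mean = sum of lengths / count
Sum = 46.9 + 25.0 + 45.7 + 34.6 + 43.6 + 27.4 + 41.2 + 44.2
Sum = 308.6 mm
Mean = 308.6 / 8 = 38.58 mm

38.58 mm


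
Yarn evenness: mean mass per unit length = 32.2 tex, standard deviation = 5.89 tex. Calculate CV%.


Formula: CV% = (standard deviation / mean) * 100
Step 1: Ratio = 5.89 / 32.2 = 0.182919
Step 2: CV% = 0.182919 * 100 = 18.2919% ≈ 18.3%

18.3%


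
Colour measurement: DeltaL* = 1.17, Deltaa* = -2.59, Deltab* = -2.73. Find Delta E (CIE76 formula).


Formula: Delta E = sqrt(dL*^2 + da*^2 + db*^2)
Step 1: dL*^2 = 1.17^2 = 1.3689
Step 2: da*^2 = (-2.59)^2 = 6.7081
Step 3: db*^2 = (-2.73)^2 = 7.4529
Step 4: Sum = 1.3689 + 6.7081 + 7.4529 = 15.5299
Step 5: Delta E = sqrt(15.5299) = 3.94

3.94 Delta E


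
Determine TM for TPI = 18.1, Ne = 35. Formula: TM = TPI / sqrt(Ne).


Formula: TM = TPI / sqrt(Ne)
Step 1: sqrt(Ne) = sqrt(35) = 5.9161
Step 2: TM = 18.1 / 5.9161 = 3.06

3.06 TM


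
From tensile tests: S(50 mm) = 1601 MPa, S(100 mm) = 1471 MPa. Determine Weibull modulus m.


Formula: m = ln(L1/L2) / ln(S2/S1)
Step 1: ln(L1/L2) = ln(50/100) = -0.69315
Step 2: S2/S1 = 1471/1601 = 0.9188
Step 3: ln(S2/S1) = ln(0.9188) = -0.08469
Step 4: m = -0.69315 / -0.08469 = 8.18

8.18 (Weibull m)


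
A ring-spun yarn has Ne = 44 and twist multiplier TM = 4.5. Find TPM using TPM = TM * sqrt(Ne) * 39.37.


Formula: TPM = TM * sqrt(Ne) * 39.37
Step 1: sqrt(Ne) = sqrt(44) = 6.6332
Step 2: TM * sqrt(Ne) = 4.5 * 6.6332 = 29.8494
Step 3: TPM = 29.8494 * 39.37 = 1175 twists/m

1175 twists/m


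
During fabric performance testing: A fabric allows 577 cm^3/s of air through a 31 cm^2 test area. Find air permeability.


Formula: Air Permeability = Airflow / Test Area
AP = 577 cm^3/s / 31 cm^2
AP = 18.6 cm^3/s/cm^2

18.6 cm^3/s/cm^2


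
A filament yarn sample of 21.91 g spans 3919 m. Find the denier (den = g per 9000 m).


Formula: den = (mass_g / length_m) * 9000
Substituting: den = (21.91 / 3919) * 9000
Intermediate: 21.91 / 3919 = 0.00559071 g/m
den = 0.00559071 * 9000 = 50.3 denier

50.3 denier


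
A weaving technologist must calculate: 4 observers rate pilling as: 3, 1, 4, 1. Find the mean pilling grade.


Formula: Mean = sum / count
Sum = 3 + 1 + 4 + 1 = 9
Mean = 9 / 4 = 2.3

2.3


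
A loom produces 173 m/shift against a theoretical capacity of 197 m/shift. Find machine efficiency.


Formula: Efficiency% = (Actual output / Theoretical output) * 100
Efficiency% = (173 / 197) * 100
Efficiency% = 0.878173 * 100 = 87.8173% ≈ 87.8%

87.8%


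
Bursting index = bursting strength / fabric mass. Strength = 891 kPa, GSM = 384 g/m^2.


Formula: Bursting Index = Bursting Strength / Fabric GSM
BI = 891 kPa / 384 g/m^2
BI = 2.320 kPa/(g/m^2)

2.320 kPa/(g/m^2)


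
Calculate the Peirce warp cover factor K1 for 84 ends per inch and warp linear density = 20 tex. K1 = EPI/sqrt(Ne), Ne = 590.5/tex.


Formula: K1 = EPI / sqrt(Ne), with Ne = 590.5 / tex_warp
Step 1: Ne = 590.5 / 20 = 29.525
Step 2: sqrt(Ne) = sqrt(29.525) = 5.4337
Step 3: K1 = 84 / 5.4337 = 15.5

15.5


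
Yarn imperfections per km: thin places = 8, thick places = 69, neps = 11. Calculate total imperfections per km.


Formula: Total = thin places + thick places + neps
Total = 8 + 69 + 11
Total = 88 imperfections/km

88 imperfections/km


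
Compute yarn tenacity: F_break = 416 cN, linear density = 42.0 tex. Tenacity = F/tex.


Formula: Tenacity = Breaking force / Linear density
Tenacity = 416 cN / 42.0 tex
Tenacity = 9.90 cN/tex

9.90 cN/tex


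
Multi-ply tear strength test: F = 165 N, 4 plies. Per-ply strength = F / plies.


Formula: Per-ply strength = Total force / Number of plies
Per-ply = 165 N / 4
Per-ply = 41.25 N

41.25 N


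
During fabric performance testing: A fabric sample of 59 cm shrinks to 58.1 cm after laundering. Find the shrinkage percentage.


Formula: Shrinkage% = ((L_before - L_after) / L_before) * 100
Step 1: Shrinkage = 59 - 58.1 = 0.9 cm
Step 2: Shrinkage% = (0.9 / 59) * 100
Step 3: Shrinkage% = 0.015254 * 100 = 1.5254% ≈ 1.5%

1.5%


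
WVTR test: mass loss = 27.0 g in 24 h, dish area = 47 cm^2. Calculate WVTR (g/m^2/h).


Formula: WVTR = mass_loss / (area * time)
Step 1: Convert area: 47 cm^2 = 0.0047 m^2
Step 2: WVTR = 27.0 g / (0.0047 m^2 * 24 h)
Step 3: WVTR = 27.0 / 0.1128 = 239.4 g/m^2/h

239.4 g/m^2/h


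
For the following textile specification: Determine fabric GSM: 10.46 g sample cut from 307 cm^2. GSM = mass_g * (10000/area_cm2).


Formula: GSM = mass_g / area_m2
Step 1: Convert area: 307 cm^2 = 307 / 10000 = 0.0307 m^2
Step 2: GSM = 10.46 g / 0.0307 m^2 = 340.7 g/m^2

340.7 g/m^2


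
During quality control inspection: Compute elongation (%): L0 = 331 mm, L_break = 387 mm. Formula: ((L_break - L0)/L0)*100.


Formula: Elongation (%) = ((L_break - L0) / L0) * 100
Step 1: Extension = 387 - 331 = 56 mm
Step 2: Elongation = (56 / 331) * 100
Step 3: Elongation = 0.169184 * 100 = 16.9184% ≈ 16.9%

16.9%


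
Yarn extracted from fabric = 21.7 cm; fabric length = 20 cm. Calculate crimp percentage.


Formula: Crimp% = ((L_yarn - L_fabric) / L_fabric) * 100
Step 1: Extension = 21.7 - 20 = 1.7 cm
Step 2: Crimp% = (1.7 / 20) * 100
Step 3: Crimp% = 0.085 * 100 = 8.5%

8.5%


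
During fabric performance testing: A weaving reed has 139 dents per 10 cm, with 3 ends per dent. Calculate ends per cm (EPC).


Formula: EPC = (dents per 10 cm * ends per dent) / 10
Step 1: Total ends per 10 cm = 139 * 3 = 417
Step 2: EPC = 417 / 10 = 41.7 ends/cm

41.7 ends/cm


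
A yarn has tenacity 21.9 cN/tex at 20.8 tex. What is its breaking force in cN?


Formula: Breaking force = Tenacity * Linear density
F = 21.9 cN/tex * 20.8 tex
F = 455.52 cN

455.52 cN


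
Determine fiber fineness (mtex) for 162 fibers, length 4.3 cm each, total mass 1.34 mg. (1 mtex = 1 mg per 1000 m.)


Formula: fineness (mtex) = mass (mg) / total length (km) = (mass_mg / total_length_m) * 1000
Step 1: Convert fiber length: 4.3 cm = 0.043 m
Step 2: Total fiber length = 162 * 0.043 = 6.966 m
Step 3: Linear density = 1.34 mg / 6.966 m = 0.1924 mg/m
Step 4: fineness = 0.1924 * 1000 = 192.4 mtex

192.4 mtex


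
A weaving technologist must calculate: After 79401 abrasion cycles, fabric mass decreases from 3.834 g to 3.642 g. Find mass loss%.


Formula: Mass loss% = ((m_before - m_after) / m_before) * 100
Step 1: Mass loss = 3.834 - 3.642 = 0.192 g
Step 2: Ratio = 0.192 / 3.834 = 0.0500782
Step 3: Mass loss% = 0.0500782 * 100 = 5.00782% ≈ 5.01%

5.01%


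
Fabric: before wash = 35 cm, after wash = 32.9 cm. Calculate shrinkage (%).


Formula: Shrinkage% = ((L_before - L_after) / L_before) * 100
Step 1: Shrinkage = 35 - 32.9 = 2.1 cm
Step 2: Shrinkage% = (2.1 / 35) * 100
Step 3: Shrinkage% = 0.06 * 100 = 6.0%

6.0%


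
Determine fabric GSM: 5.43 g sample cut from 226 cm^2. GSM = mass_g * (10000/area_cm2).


Formula: GSM = mass_g / area_m2
Step 1: Convert area: 226 cm^2 = 226 / 10000 = 0.0226 m^2
Step 2: GSM = 5.43 g / 0.0226 m^2 = 240.3 g/m^2

240.3 g/m^2


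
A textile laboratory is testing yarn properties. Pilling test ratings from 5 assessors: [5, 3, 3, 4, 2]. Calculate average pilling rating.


Formula: Mean = sum / count
Sum = 5 + 3 + 3 + 4 + 2 = 17
Mean = 17 / 5 = 3.4

3.4


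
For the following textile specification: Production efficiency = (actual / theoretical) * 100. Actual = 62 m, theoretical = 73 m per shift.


Formula: Efficiency% = (Actual output / Theoretical output) * 100
Efficiency% = (62 / 73) * 100
Efficiency% = 0.849315 * 100 = 84.9315% ≈ 84.9%

84.9%


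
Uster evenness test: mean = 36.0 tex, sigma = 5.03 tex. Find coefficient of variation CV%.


Formula: CV% = (standard deviation / mean) * 100
Step 1: Ratio = 5.03 / 36.0 = 0.139722
Step 2: CV% = 0.139722 * 100 = 13.9722% ≈ 14.0%

14.0%


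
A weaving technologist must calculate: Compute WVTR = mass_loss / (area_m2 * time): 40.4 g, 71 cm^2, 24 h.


Formula: WVTR = mass_loss / (area * time)
Step 1: Convert area: 71 cm^2 = 0.0071 m^2
Step 2: WVTR = 40.4 g / (0.0071 m^2 * 24 h)
Step 3: WVTR = 40.4 / 0.1704 = 237.1 g/m^2/h

237.1 g/m^2/h


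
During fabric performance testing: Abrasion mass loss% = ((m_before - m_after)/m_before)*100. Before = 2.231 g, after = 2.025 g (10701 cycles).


Formula: Mass loss% = ((m_before - m_after) / m_before) * 100
Step 1: Mass loss = 2.231 - 2.025 = 0.206 g
Step 2: Ratio = 0.206 / 2.231 = 0.0923353
Step 3: Mass loss% = 0.0923353 * 100 = 9.23353% ≈ 9.23%

9.23%


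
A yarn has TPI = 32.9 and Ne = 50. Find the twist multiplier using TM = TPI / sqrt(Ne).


Formula: TM = TPI / sqrt(Ne)
Step 1: sqrt(Ne) = sqrt(50) = 7.0711
Step 2: TM = 32.9 / 7.0711 = 4.65

4.65 TM


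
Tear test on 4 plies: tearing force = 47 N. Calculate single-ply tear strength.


Formula: Per-ply strength = Total force / Number of plies
Per-ply = 47 N / 4
Per-ply = 11.75 N

11.75 N


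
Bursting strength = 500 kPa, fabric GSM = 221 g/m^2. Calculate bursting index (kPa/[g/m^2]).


Formula: Bursting Index = Bursting Strength / Fabric GSM
BI = 500 kPa / 221 g/m^2
BI = 2.262 kPa/(g/m^2)

2.262 kPa/(g/m^2)


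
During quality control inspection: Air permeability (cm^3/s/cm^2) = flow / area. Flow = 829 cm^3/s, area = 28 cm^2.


Formula: Air Permeability = Airflow / Test Area
AP = 829 cm^3/s / 28 cm^2
AP = 29.6 cm^3/s/cm^2

29.6 cm^3/s/cm^2


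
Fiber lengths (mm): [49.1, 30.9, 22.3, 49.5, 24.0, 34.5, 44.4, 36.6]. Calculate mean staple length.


Formula: Mean = sum of lengths / count
Sum = 49.1 + 30.9 + 22.3 + 49.5 + 24.0 + 34.5 + 44.4 + 36.6
Sum = 291.3 mm
Mean = 291.3 / 8 = 36.41 mm

36.41 mm


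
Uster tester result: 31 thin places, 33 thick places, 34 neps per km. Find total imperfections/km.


Formula: Total = thin places + thick places + neps
Total = 31 + 33 + 34
Total = 98 imperfections/km

98 imperfections/km


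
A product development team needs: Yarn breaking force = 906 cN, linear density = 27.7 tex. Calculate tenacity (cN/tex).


Formula: Tenacity = Breaking force / Linear density
Tenacity = 906 cN / 27.7 tex
Tenacity = 32.71 cN/tex

32.71 cN/tex


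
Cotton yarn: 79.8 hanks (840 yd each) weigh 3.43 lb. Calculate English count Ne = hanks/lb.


Formula: Ne = hanks / mass_lb
Substituting: Ne = 79.8 / 3.43
Ne = 23.3

23.3 Ne


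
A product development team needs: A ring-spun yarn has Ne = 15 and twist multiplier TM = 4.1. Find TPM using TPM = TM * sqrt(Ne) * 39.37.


Formula: TPM = TM * sqrt(Ne) * 39.37
Step 1: sqrt(Ne) = sqrt(15) = 3.873
Step 2: TM * sqrt(Ne) = 4.1 * 3.873 = 15.8793
Step 3: TPM = 15.8793 * 39.37 = 625 twists/m

625 twists/m


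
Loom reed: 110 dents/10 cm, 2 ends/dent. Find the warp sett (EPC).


Formula: EPC = (dents per 10 cm * ends per dent) / 10
Step 1: Total ends per 10 cm = 110 * 2 = 220
Step 2: EPC = 220 / 10 = 22.0 ends/cm

22.0 ends/cm


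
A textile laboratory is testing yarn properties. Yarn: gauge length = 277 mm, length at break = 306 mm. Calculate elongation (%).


Formula: Elongation (%) = ((L_break - L0) / L0) * 100
Step 1: Extension = 306 - 277 = 29 mm
Step 2: Elongation = (29 / 277) * 100
Step 3: Elongation = 0.104693 * 100 = 10.4693% ≈ 10.5%

10.5%


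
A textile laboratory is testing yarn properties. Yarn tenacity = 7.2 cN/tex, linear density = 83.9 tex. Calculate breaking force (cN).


Formula: Breaking force = Tenacity * Linear density
F = 7.2 cN/tex * 83.9 tex
F = 604.08 cN

604.08 cN


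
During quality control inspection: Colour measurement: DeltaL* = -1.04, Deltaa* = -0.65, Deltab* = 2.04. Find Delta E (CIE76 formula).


Formula: Delta E = sqrt(dL*^2 + da*^2 + db*^2)
Step 1: dL*^2 = (-1.04)^2 = 1.0816
Step 2: da*^2 = (-0.65)^2 = 0.4225
Step 3: db*^2 = 2.04^2 = 4.1616
Step 4: Sum = 1.0816 + 0.4225 + 4.1616 = 5.6657
Step 5: Delta E = sqrt(5.6657) = 2.38

2.38 Delta E


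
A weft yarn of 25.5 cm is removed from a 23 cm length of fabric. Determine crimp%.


Formula: Crimp% = ((L_yarn - L_fabric) / L_fabric) * 100
Step 1: Extension = 25.5 - 23 = 2.5 cm
Step 2: Crimp% = (2.5 / 23) * 100
Step 3: Crimp% = 0.108696 * 100 = 10.8696% ≈ 10.9%

10.9%


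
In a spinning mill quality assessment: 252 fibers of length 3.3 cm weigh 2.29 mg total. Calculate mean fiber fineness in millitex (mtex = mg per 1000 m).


Formula: fineness (mtex) = mass (mg) / total length (km) = (mass_mg / total_length_m) * 1000
Step 1: Convert fiber length: 3.3 cm = 0.033 m
Step 2: Total fiber length = 252 * 0.033 = 8.316 m
Step 3: Linear density = 2.29 mg / 8.316 m = 0.2754 mg/m
Step 4: fineness = 0.2754 * 1000 = 275.4 mtex

275.4 mtex


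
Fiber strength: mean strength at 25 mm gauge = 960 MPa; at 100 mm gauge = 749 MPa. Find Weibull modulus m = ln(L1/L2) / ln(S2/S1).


Formula: m = ln(L1/L2) / ln(S2/S1)
Step 1: ln(L1/L2) = ln(25/100) = -1.38629
Step 2: S2/S1 = 749/960 = 0.78021
Step 3: ln(S2/S1) = ln(0.78021) = -0.24819
Step 4: m = -1.38629 / -0.24819 = 5.59

5.59 (Weibull m)


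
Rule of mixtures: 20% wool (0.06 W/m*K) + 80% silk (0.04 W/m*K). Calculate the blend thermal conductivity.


Formula: Blend property = (fraction_A * property_A) + (fraction_B * property_B)
Step 1: Contribution A = 20/100 * 0.06 W/m*K = 0.012 W/m*K
Step 2: Contribution B = 80/100 * 0.04 W/m*K = 0.032 W/m*K
Step 3: Blend thermal conductivity = 0.012 + 0.032 = 0.044 W/m*K

0.044 W/m*K


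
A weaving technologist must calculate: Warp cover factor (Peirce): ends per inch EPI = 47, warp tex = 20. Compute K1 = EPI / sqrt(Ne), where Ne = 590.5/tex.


Formula: K1 = EPI / sqrt(Ne), with Ne = 590.5 / tex_warp
Step 1: Ne = 590.5 / 20 = 29.525
Step 2: sqrt(Ne) = sqrt(29.525) = 5.4337
Step 3: K1 = 47 / 5.4337 = 8.6

8.6


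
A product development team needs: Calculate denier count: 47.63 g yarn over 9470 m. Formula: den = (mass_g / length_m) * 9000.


Formula: den = (mass_g / length_m) * 9000
Substituting: den = (47.63 / 9470) * 9000
Intermediate: 47.63 / 9470 = 0.00502957 g/m
den = 0.00502957 * 9000 = 45.3 denier

45.3 denier


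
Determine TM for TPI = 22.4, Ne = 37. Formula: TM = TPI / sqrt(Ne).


Formula: TM = TPI / sqrt(Ne)
Step 1: sqrt(Ne) = sqrt(37) = 6.0828
Step 2: TM = 22.4 / 6.0828 = 3.68

3.68 TM


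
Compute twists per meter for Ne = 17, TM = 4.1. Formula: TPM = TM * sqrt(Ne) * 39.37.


Formula: TPM = TM * sqrt(Ne) * 39.37
Step 1: sqrt(Ne) = sqrt(17) = 4.1231
Step 2: TM * sqrt(Ne) = 4.1 * 4.1231 = 16.9047
Step 3: TPM = 16.9047 * 39.37 = 666 twists/m

666 twists/m


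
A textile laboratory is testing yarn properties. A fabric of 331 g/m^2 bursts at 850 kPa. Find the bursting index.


Formula: Bursting Index = Bursting Strength / Fabric GSM
BI = 850 kPa / 331 g/m^2
BI = 2.568 kPa/(g/m^2)

2.568 kPa/(g/m^2)


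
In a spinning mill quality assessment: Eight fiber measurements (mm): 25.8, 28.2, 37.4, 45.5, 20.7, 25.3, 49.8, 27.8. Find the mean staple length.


Formula: Mean = sum of lengths / count
Sum = 25.8 + 28.2 + 37.4 + 45.5 + 20.7 + 25.3 + 49.8 + 27.8
Sum = 260.5 mm
Mean = 260.5 / 8 = 32.56 mm

32.56 mm


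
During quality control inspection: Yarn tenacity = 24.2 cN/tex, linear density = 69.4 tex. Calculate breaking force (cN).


Formula: Breaking force = Tenacity * Linear density
F = 24.2 cN/tex * 69.4 tex
F = 1679.48 cN

1679.48 cN


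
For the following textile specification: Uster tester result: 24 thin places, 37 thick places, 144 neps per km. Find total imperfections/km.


Formula: Total = thin places + thick places + neps
Total = 24 + 37 + 144
Total = 205 imperfections/km

205 imperfections/km


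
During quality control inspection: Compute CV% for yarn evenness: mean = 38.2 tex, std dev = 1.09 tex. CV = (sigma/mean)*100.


Formula: CV% = (standard deviation / mean) * 100
Step 1: Ratio = 1.09 / 38.2 = 0.028534
Step 2: CV% = 0.028534 * 100 = 2.8534% ≈ 2.9%

2.9%


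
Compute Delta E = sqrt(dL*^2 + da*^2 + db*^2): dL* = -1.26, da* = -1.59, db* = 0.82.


Formula: Delta E = sqrt(dL*^2 + da*^2 + db*^2)
Step 1: dL*^2 = (-1.26)^2 = 1.5876
Step 2: da*^2 = (-1.59)^2 = 2.5281
Step 3: db*^2 = 0.82^2 = 0.6724
Step 4: Sum = 1.5876 + 2.5281 + 0.6724 = 4.7881
Step 5: Delta E = sqrt(4.7881) = 2.19

2.19 Delta E


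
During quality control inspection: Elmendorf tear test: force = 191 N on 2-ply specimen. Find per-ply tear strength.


Formula: Per-ply strength = Total force / Number of plies
Per-ply = 191 N / 2
Per-ply = 95.5 N

95.5 N


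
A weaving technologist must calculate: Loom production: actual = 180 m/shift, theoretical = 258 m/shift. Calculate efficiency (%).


Formula: Efficiency% = (Actual output / Theoretical output) * 100
Efficiency% = (180 / 258) * 100
Efficiency% = 0.697674 * 100 = 69.7674% ≈ 69.8%

69.8%


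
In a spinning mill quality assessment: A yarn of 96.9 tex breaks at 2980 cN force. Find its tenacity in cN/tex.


Formula: Tenacity = Breaking force / Linear density
Tenacity = 2980 cN / 96.9 tex
Tenacity = 30.75 cN/tex

30.75 cN/tex


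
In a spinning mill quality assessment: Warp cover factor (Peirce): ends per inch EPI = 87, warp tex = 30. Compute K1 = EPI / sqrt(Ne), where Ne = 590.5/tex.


Formula: K1 = EPI / sqrt(Ne), with Ne = 590.5 / tex_warp
Step 1: Ne = 590.5 / 30 = 19.683
Step 2: sqrt(Ne) = sqrt(19.683) = 4.4366
Step 3: K1 = 87 / 4.4366 = 19.6

19.6


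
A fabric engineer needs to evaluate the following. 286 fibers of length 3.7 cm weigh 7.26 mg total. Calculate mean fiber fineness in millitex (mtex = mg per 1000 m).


Formula: fineness (mtex) = mass (mg) / total length (km) = (mass_mg / total_length_m) * 1000
Step 1: Convert fiber length: 3.7 cm = 0.037 m
Step 2: Total fiber length = 286 * 0.037 = 10.582 m
Step 3: Linear density = 7.26 mg / 10.582 m = 0.6861 mg/m
Step 4: fineness = 0.6861 * 1000 = 686.1 mtex

686.1 mtex


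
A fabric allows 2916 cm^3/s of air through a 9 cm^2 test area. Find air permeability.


Formula: Air Permeability = Airflow / Test Area
AP = 2916 cm^3/s / 9 cm^2
AP = 324.0 cm^3/s/cm^2

324.0 cm^3/s/cm^2


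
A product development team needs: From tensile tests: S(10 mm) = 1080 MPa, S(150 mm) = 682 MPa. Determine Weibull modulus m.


Formula: m = ln(L1/L2) / ln(S2/S1)
Step 1: ln(L1/L2) = ln(10/150) = -2.70805
Step 2: S2/S1 = 682/1080 = 0.63148
Step 3: ln(S2/S1) = ln(0.63148) = -0.45969
Step 4: m = -2.70805 / -0.45969 = 5.89

5.89 (Weibull m)


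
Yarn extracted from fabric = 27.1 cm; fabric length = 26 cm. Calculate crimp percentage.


Formula: Crimp% = ((L_yarn - L_fabric) / L_fabric) * 100
Step 1: Extension = 27.1 - 26 = 1.1 cm
Step 2: Crimp% = (1.1 / 26) * 100
Step 3: Crimp% = 0.042308 * 100 = 4.2308% ≈ 4.2%

4.2%


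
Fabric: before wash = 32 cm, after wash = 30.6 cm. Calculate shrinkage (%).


Formula: Shrinkage% = ((L_before - L_after) / L_before) * 100
Step 1: Shrinkage = 32 - 30.6 = 1.4 cm
Step 2: Shrinkage% = (1.4 / 32) * 100
Step 3: Shrinkage% = 0.04375 * 100 = 4.375% ≈ 4.4%

4.4%


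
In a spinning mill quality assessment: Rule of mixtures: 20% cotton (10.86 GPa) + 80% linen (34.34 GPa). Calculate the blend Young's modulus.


Formula: Blend property = (fraction_A * property_A) + (fraction_B * property_B)
Step 1: Contribution A = 20/100 * 10.86 GPa = 2.172 GPa
Step 2: Contribution B = 80/100 * 34.34 GPa = 27.472 GPa
Step 3: Blend Young's modulus = 2.172 + 27.472 = 29.644 GPa

29.644 GPa


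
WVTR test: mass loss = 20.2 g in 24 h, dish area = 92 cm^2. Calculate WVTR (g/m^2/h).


Formula: WVTR = mass_loss / (area * time)
Step 1: Convert area: 92 cm^2 = 0.0092 m^2
Step 2: WVTR = 20.2 g / (0.0092 m^2 * 24 h)
Step 3: WVTR = 20.2 / 0.2208 = 91.5 g/m^2/h

91.5 g/m^2/h


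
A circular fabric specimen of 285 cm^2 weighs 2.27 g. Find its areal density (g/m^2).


Formula: GSM = mass_g / area_m2
Step 1: Convert area: 285 cm^2 = 285 / 10000 = 0.0285 m^2
Step 2: GSM = 2.27 g / 0.0285 m^2 = 79.6 g/m^2

79.6 g/m^2


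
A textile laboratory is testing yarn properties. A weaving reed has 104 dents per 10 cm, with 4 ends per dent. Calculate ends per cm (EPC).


Formula: EPC = (dents per 10 cm * ends per dent) / 10
Step 1: Total ends per 10 cm = 104 * 4 = 416
Step 2: EPC = 416 / 10 = 41.6 ends/cm

41.6 ends/cm


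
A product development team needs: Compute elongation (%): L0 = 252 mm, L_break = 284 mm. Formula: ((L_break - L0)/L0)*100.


Formula: Elongation (%) = ((L_break - L0) / L0) * 100
Step 1: Extension = 284 - 252 = 32 mm
Step 2: Elongation = (32 / 252) * 100
Step 3: Elongation = 0.126984 * 100 = 12.6984% ≈ 12.7%

12.7%


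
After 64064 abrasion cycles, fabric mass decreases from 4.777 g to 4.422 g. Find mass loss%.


Formula: Mass loss% = ((m_before - m_after) / m_before) * 100
Step 1: Mass loss = 4.777 - 4.422 = 0.355 g
Step 2: Ratio = 0.355 / 4.777 = 0.0743144
Step 3: Mass loss% = 0.0743144 * 100 = 7.43144% ≈ 7.43%

7.43%


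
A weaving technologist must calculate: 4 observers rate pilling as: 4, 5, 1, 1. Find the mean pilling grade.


Formula: Mean = sum / count
Sum = 4 + 5 + 1 + 1 = 11
Mean = 11 / 4 = 2.8

2.8


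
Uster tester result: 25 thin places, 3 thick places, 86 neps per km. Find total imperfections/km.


Formula: Total = thin places + thick places + neps
Total = 25 + 3 + 86
Total = 114 imperfections/km

114 imperfections/km


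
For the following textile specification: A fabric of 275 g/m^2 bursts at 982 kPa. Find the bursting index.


Formula: Bursting Index = Bursting Strength / Fabric GSM
BI = 982 kPa / 275 g/m^2
BI = 3.571 kPa/(g/m^2)

3.571 kPa/(g/m^2)


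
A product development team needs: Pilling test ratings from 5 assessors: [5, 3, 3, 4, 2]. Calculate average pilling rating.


Formula: Mean = sum / count
Sum = 5 + 3 + 3 + 4 + 2 = 17
Mean = 17 / 5 = 3.4

3.4


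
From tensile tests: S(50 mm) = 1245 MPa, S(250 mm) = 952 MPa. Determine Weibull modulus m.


Formula: m = ln(L1/L2) / ln(S2/S1)
Step 1: ln(L1/L2) = ln(50/250) = -1.60944
Step 2: S2/S1 = 952/1245 = 0.76466
Step 3: ln(S2/S1) = ln(0.76466) = -0.26832
Step 4: m = -1.60944 / -0.26832 = 6.00

6.00 (Weibull m)


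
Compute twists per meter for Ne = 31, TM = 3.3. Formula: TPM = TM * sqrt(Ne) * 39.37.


Formula: TPM = TM * sqrt(Ne) * 39.37
Step 1: sqrt(Ne) = sqrt(31) = 5.5678
Step 2: TM * sqrt(Ne) = 3.3 * 5.5678 = 18.3737
Step 3: TPM = 18.3737 * 39.37 = 723 twists/m

723 twists/m


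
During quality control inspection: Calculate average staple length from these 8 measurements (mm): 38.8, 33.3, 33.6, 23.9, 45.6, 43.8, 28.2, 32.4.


Formula: Mean = sum of lengths / count
Sum = 38.8 + 33.3 + 33.6 + 23.9 + 45.6 + 43.8 + 28.2 + 32.4
Sum = 279.6 mm
Mean = 279.6 / 8 = 34.95 mm

34.95 mm


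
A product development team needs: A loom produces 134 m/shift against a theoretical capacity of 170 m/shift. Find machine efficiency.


Formula: Efficiency% = (Actual output / Theoretical output) * 100
Efficiency% = (134 / 170) * 100
Efficiency% = 0.788235 * 100 = 78.8235% ≈ 78.8%

78.8%


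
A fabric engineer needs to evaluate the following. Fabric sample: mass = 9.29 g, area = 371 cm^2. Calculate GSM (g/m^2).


Formula: GSM = mass_g / area_m2
Step 1: Convert area: 371 cm^2 = 371 / 10000 = 0.0371 m^2
Step 2: GSM = 9.29 g / 0.0371 m^2 = 250.4 g/m^2

250.4 g/m^2


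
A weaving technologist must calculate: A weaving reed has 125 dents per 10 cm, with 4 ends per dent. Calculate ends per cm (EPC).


Formula: EPC = (dents per 10 cm * ends per dent) / 10
Step 1: Total ends per 10 cm = 125 * 4 = 500
Step 2: EPC = 500 / 10 = 50.0 ends/cm

50.0 ends/cm


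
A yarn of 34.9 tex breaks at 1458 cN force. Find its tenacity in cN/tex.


Formula: Tenacity = Breaking force / Linear density
Tenacity = 1458 cN / 34.9 tex
Tenacity = 41.78 cN/tex

41.78 cN/tex


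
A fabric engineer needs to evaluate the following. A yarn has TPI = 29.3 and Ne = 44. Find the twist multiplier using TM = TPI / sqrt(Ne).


Formula: TM = TPI / sqrt(Ne)
Step 1: sqrt(Ne) = sqrt(44) = 6.6332
Step 2: TM = 29.3 / 6.6332 = 4.42

4.42 TM


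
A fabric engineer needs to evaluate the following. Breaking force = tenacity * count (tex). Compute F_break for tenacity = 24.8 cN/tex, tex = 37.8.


Formula: Breaking force = Tenacity * Linear density
F = 24.8 cN/tex * 37.8 tex
F = 937.44 cN

937.44 cN


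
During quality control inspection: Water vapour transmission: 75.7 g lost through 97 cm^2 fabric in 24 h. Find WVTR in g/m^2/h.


Formula: WVTR = mass_loss / (area * time)
Step 1: Convert area: 97 cm^2 = 0.0097 m^2
Step 2: WVTR = 75.7 g / (0.0097 m^2 * 24 h)
Step 3: WVTR = 75.7 / 0.2328 = 325.2 g/m^2/h

325.2 g/m^2/h


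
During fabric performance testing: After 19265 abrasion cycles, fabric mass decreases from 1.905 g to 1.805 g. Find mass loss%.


Formula: Mass loss% = ((m_before - m_after) / m_before) * 100
Step 1: Mass loss = 1.905 - 1.805 = 0.1 g
Step 2: Ratio = 0.1 / 1.905 = 0.0524934
Step 3: Mass loss% = 0.0524934 * 100 = 5.24934% ≈ 5.25%

5.25%


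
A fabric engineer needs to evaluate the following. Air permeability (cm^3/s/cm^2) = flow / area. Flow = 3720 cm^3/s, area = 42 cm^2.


Formula: Air Permeability = Airflow / Test Area
AP = 3720 cm^3/s / 42 cm^2
AP = 88.6 cm^3/s/cm^2

88.6 cm^3/s/cm^2


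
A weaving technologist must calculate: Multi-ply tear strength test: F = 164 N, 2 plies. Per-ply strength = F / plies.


Formula: Per-ply strength = Total force / Number of plies
Per-ply = 164 N / 2
Per-ply = 82 N

82 N


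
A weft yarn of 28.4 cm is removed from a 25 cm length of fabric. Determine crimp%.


Formula: Crimp% = ((L_yarn - L_fabric) / L_fabric) * 100
Step 1: Extension = 28.4 - 25 = 3.4 cm
Step 2: Crimp% = (3.4 / 25) * 100
Step 3: Crimp% = 0.136 * 100 = 13.6%

13.6%


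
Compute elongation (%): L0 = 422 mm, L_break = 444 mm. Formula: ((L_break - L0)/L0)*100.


Formula: Elongation (%) = ((L_break - L0) / L0) * 100
Step 1: Extension = 444 - 422 = 22 mm
Step 2: Elongation = (22 / 422) * 100
Step 3: Elongation = 0.052133 * 100 = 5.2133% ≈ 5.2%

5.2%


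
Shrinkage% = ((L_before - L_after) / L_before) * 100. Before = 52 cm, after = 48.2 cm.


Formula: Shrinkage% = ((L_before - L_after) / L_before) * 100
Step 1: Shrinkage = 52 - 48.2 = 3.8 cm
Step 2: Shrinkage% = (3.8 / 52) * 100
Step 3: Shrinkage% = 0.073077 * 100 = 7.3077% ≈ 7.3%

7.3%


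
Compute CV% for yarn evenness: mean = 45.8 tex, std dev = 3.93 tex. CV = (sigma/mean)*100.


Formula: CV% = (standard deviation / mean) * 100
Step 1: Ratio = 3.93 / 45.8 = 0.085808
Step 2: CV% = 0.085808 * 100 = 8.5808% ≈ 8.6%

8.6%


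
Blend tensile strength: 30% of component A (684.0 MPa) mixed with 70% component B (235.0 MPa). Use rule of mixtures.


Formula: Blend property = (fraction_A * property_A) + (fraction_B * property_B)
Step 1: Contribution A = 30/100 * 684.0 MPa = 205.2 MPa
Step 2: Contribution B = 70/100 * 235.0 MPa = 164.5 MPa
Step 3: Blend tensile strength = 205.2 + 164.5 = 369.7 MPa

369.7 MPa


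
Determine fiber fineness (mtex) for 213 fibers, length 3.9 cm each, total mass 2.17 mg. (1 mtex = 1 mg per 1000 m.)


Formula: fineness (mtex) = mass (mg) / total length (km) = (mass_mg / total_length_m) * 1000
Step 1: Convert fiber length: 3.9 cm = 0.039 m
Step 2: Total fiber length = 213 * 0.039 = 8.307 m
Step 3: Linear density = 2.17 mg / 8.307 m = 0.2612 mg/m
Step 4: fineness = 0.2612 * 1000 = 261.2 mtex

261.2 mtex


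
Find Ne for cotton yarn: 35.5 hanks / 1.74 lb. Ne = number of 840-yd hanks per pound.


Formula: Ne = hanks / mass_lb
Substituting: Ne = 35.5 / 1.74
Ne = 20.4

20.4 Ne


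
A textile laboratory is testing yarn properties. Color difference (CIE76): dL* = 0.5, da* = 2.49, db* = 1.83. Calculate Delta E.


Formula: Delta E = sqrt(dL*^2 + da*^2 + db*^2)
Step 1: dL*^2 = 0.5^2 = 0.25
Step 2: da*^2 = 2.49^2 = 6.2001
Step 3: db*^2 = 1.83^2 = 3.3489
Step 4: Sum = 0.25 + 6.2001 + 3.3489 = 9.799
Step 5: Delta E = sqrt(9.799) = 3.13

3.13 Delta E


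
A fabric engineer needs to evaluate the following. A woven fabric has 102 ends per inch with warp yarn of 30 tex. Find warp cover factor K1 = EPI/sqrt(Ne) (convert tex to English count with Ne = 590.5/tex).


Formula: K1 = EPI / sqrt(Ne), with Ne = 590.5 / tex_warp
Step 1: Ne = 590.5 / 30 = 19.683
Step 2: sqrt(Ne) = sqrt(19.683) = 4.4366
Step 3: K1 = 102 / 4.4366 = 23.0

23.0


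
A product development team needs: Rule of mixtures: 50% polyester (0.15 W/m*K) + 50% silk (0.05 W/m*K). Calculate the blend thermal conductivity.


Formula: Blend property = (fraction_A * property_A) + (fraction_B * property_B)
Step 1: Contribution A = 50/100 * 0.15 W/m*K = 0.075 W/m*K
Step 2: Contribution B = 50/100 * 0.05 W/m*K = 0.025 W/m*K
Step 3: Blend thermal conductivity = 0.075 + 0.025 = 0.1 W/m*K

0.1 W/m*K


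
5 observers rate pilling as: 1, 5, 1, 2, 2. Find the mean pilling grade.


Formula: Mean = sum / count
Sum = 1 + 5 + 1 + 2 + 2 = 11
Mean = 11 / 5 = 2.2

2.2


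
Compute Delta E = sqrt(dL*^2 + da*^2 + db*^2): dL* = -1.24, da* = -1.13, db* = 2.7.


Formula: Delta E = sqrt(dL*^2 + da*^2 + db*^2)
Step 1: dL*^2 = (-1.24)^2 = 1.5376
Step 2: da*^2 = (-1.13)^2 = 1.2769
Step 3: db*^2 = 2.7^2 = 7.29
Step 4: Sum = 1.5376 + 1.2769 + 7.29 = 10.1045
Step 5: Delta E = sqrt(10.1045) = 3.18

3.18 Delta E


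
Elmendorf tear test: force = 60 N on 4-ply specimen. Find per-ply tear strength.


Formula: Per-ply strength = Total force / Number of plies
Per-ply = 60 N / 4
Per-ply = 15 N

15 N


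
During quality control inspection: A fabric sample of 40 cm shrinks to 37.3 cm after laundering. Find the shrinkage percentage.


Formula: Shrinkage% = ((L_before - L_after) / L_before) * 100
Step 1: Shrinkage = 40 - 37.3 = 2.7 cm
Step 2: Shrinkage% = (2.7 / 40) * 100
Step 3: Shrinkage% = 0.0675 * 100 = 6.75% ≈ 6.8%

6.8%


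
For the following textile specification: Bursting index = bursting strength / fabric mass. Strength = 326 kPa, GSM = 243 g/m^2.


Formula: Bursting Index = Bursting Strength / Fabric GSM
BI = 326 kPa / 243 g/m^2
BI = 1.342 kPa/(g/m^2)

1.342 kPa/(g/m^2)


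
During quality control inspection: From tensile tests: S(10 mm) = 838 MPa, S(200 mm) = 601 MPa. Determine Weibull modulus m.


Formula: m = ln(L1/L2) / ln(S2/S1)
Step 1: ln(L1/L2) = ln(10/200) = -2.99573
Step 2: S2/S1 = 601/838 = 0.71718
Step 3: ln(S2/S1) = ln(0.71718) = -0.33243
Step 4: m = -2.99573 / -0.33243 = 9.01

9.01 (Weibull m)


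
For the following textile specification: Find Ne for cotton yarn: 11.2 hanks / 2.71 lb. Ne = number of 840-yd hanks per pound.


Formula: Ne = hanks / mass_lb
Substituting: Ne = 11.2 / 2.71
Ne = 4.1

4.1 Ne


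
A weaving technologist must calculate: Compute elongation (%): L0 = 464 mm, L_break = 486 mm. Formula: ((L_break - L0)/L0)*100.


Formula: Elongation (%) = ((L_break - L0) / L0) * 100
Step 1: Extension = 486 - 464 = 22 mm
Step 2: Elongation = (22 / 464) * 100
Step 3: Elongation = 0.047414 * 100 = 4.7414% ≈ 4.7%

4.7%


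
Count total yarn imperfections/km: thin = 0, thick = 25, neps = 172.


Formula: Total = thin places + thick places + neps
Total = 0 + 25 + 172
Total = 197 imperfections/km

197 imperfections/km


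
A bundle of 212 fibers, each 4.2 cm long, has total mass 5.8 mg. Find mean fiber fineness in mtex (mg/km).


Formula: fineness (mtex) = mass (mg) / total length (km) = (mass_mg / total_length_m) * 1000
Step 1: Convert fiber length: 4.2 cm = 0.042 m
Step 2: Total fiber length = 212 * 0.042 = 8.904 m
Step 3: Linear density = 5.8 mg / 8.904 m = 0.6514 mg/m
Step 4: fineness = 0.6514 * 1000 = 651.4 mtex

651.4 mtex


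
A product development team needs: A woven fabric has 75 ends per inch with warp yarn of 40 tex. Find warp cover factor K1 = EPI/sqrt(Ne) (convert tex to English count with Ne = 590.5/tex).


Formula: K1 = EPI / sqrt(Ne), with Ne = 590.5 / tex_warp
Step 1: Ne = 590.5 / 40 = 14.763
Step 2: sqrt(Ne) = sqrt(14.763) = 3.8423
Step 3: K1 = 75 / 3.8423 = 19.5

19.5


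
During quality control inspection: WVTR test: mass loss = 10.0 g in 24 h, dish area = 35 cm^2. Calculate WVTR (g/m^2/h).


Formula: WVTR = mass_loss / (area * time)
Step 1: Convert area: 35 cm^2 = 0.0035 m^2
Step 2: WVTR = 10.0 g / (0.0035 m^2 * 24 h)
Step 3: WVTR = 10.0 / 0.084 = 119.0 g/m^2/h

119.0 g/m^2/h


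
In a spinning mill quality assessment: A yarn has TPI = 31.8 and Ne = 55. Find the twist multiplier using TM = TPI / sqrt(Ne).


Formula: TM = TPI / sqrt(Ne)
Step 1: sqrt(Ne) = sqrt(55) = 7.4162
Step 2: TM = 31.8 / 7.4162 = 4.29

4.29 TM
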